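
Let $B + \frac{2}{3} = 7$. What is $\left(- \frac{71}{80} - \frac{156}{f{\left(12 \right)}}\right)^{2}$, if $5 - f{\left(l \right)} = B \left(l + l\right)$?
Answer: $\frac{463761}{15366400} \approx 0.03018$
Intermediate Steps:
$B = \frac{19}{3}$ ($B = - \frac{2}{3} + 7 = \frac{19}{3} \approx 6.3333$)
$f{\left(l \right)} = 5 - \frac{38 l}{3}$ ($f{\left(l \right)} = 5 - \frac{19 \left(l + l\right)}{3} = 5 - \frac{19 \cdot 2 l}{3} = 5 - \frac{38 l}{3}$)
$\left(- \frac{71}{80} - \frac{156}{f{\left(12 \right)}}\right)^{2} = \left(- \frac{71}{80} - \frac{156}{5 - 152}\right)^{2} = \left(\left(-71\right) \frac{1}{80} - \frac{156}{5 - 152}\right)^{2} = \left(- \frac{71}{80} - \frac{156}{-147}\right)^{2} = \left(- \frac{71}{80} - - \frac{52}{49}\right)^{2} = \left(- \frac{71}{80} + \frac{52}{49}\right)^{2} = \left(\frac{681}{3920}\right)^{2} = \frac{463761}{15366400}$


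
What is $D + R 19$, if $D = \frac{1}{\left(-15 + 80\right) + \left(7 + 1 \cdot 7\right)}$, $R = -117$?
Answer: $- \frac{175616}{79} \approx -2223.0$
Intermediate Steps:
$D = \frac{1}{79}$ ($D = \frac{1}{65 + \left(7 + 7\right)} = \frac{1}{65 + 14} = \frac{1}{79} \approx 0.012658$)
$D + R 19 = \frac{1}{79} - 2223 = - \frac{175616}{79}$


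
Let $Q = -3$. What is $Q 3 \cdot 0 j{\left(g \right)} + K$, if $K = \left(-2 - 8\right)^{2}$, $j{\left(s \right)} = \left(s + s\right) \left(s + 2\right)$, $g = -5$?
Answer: $100$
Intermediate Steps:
$j{\left(s \right)} = 2 s \left(2 + s\right)$
$K = 100$ ($K = \left(-2 - 8\right)^{2} = \left(-10\right)^{2} = 100$)
$Q 3 \cdot 0 j{\left(g \right)} + K = \left(-3\right) 3 \cdot 0 \cdot 2 \left(-5\right) \left(2 - 5\right) + 100 = \left(-9\right) 0 \cdot 2 \left(-5\right) \left(-3\right) + 100 = 0 \cdot 30 + 100 = 0 + 100 = 100$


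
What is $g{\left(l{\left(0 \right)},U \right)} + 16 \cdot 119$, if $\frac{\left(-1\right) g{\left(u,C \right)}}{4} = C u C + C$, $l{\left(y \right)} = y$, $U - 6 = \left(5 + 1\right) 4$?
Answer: $1784$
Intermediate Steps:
$U = 30$ ($U = 6 + \left(5 + 1\right) 4 = 6 + 6 \cdot 4 = 6 + 24 = 30$)
$g{\left(u,C \right)} = - 4 C - 4 u C^{2}$ ($g{\left(u,C \right)} = - 4 \left(C u C + C\right) = - 4 \left(u C^{2} + C\right) = - 4 \left(C + u C^{2}\right) = - 4 C - 4 u C^{2}$)
$g{\left(l{\left(0 \right)},U \right)} + 16 \cdot 119 = \left(-4\right) 30 \left(1 + 30 \cdot 0\right) + 16 \cdot 119 = \left(-4\right) 30 \left(1 + 0\right) + 1904 = \left(-4\right) 30 \cdot 1 + 1904 = -120 + 1904 = 1784$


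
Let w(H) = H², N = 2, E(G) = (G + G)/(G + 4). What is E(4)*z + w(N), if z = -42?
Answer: -38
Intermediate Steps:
E(G) = 2*G/(4 + G) (E(G) = (2*G)/(4 + G) = 2*G/(4 + G))
E(4)*z + w(N) = (2*4/(4 + 4))*(-42) + 2² = (2*4/8)*(-42) + 4 = (2*4*(⅛))*(-42) + 4 = 1*(-42) + 4 = -42 + 4 = -38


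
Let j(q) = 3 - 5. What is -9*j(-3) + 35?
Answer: 53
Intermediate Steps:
j(q) = -2
-9*j(-3) + 35 = -9*(-2) + 35 = 18 + 35 = 53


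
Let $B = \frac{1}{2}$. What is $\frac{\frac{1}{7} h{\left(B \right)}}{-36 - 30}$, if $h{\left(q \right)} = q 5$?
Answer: $- \frac{5}{924} \approx -0.0054113$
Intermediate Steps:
$B = \frac{1}{2} \approx 0.5$
$h{\left(q \right)} = 5 q$
$\frac{\frac{1}{7} h{\left(B \right)}}{-36 - 30} = \frac{\frac{1}{7} \cdot 5 \cdot \frac{1}{2}}{-36 - 30} = \frac{\frac{1}{7} \cdot \frac{5}{2}}{-66} = \frac{5}{14} \left(- \frac{1}{66}\right) = - \frac{5}{924}$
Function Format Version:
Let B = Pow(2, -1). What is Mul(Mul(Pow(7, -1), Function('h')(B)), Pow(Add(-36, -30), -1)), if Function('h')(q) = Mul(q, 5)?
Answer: Rational(-5, 924) ≈ -0.0054113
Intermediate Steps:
B = Rational(1, 2) ≈ 0.50000
Function('h')(q) = Mul(5, q)
Mul(Mul(Pow(7, -1), Function('h')(B)), Pow(Add(-36, -30), -1)) = Mul(Mul(Pow(7, -1), Mul(5, Rational(1, 2))), Pow(Add(-36, -30), -1)) = Mul(Mul(Rational(1, 7), Rational(5, 2)), Pow(-66, -1)) = Mul(Rational(5, 14), Rational(-1, 66)) = Rational(-5, 924)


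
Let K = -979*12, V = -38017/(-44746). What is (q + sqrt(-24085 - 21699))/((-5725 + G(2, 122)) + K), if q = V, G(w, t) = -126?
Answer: -38017/787484854 - 2*I*sqrt(11446)/17599 ≈ -4.8277e-5 - 0.012158*I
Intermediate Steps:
V = 38017/44746 (V = -38017*(-1/44746) = 38017/44746 ≈ 0.84962)
K = -11748
q = 38017/44746 ≈ 0.84962
(q + sqrt(-24085 - 21699))/((-5725 + G(2, 122)) + K) = (38017/44746 + sqrt(-24085 - 21699))/((-5725 - 126) - 11748) = (38017/44746 + sqrt(-45784))/(-5851 - 11748) = (38017/44746 + 2*I*sqrt(11446))/(-17599) = (38017/44746 + 2*I*sqrt(11446))*(-1/17599) = -38017/787484854 - 2*I*sqrt(11446)/17599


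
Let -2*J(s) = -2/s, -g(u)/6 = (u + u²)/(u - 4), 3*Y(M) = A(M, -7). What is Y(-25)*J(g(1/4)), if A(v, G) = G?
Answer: -14/3 ≈ -4.6667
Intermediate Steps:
Y(M) = -7/3 (Y(M) = (⅓)*(-7) = -7/3)
g(u) = -6*(u + u²)/(-4 + u) (g(u) = -6*(u + u²)/(u - 4) = -6*(u + u²)/(-4 + u))
J(s) = 1/s (J(s) = -(-1)/s = 1/s)
Y(-25)*J(g(1/4)) = -7*(-2*(-4 + 1/4)/(3*(1 + 1/4)))/3 = -7*(-2*(-4 + ¼)/(3*(1 + ¼)))/3 = -7/(3*((-6*¼*5/4/(-15/4)))) = -7/(3*((-6*¼*(-4/15)*5/4))) = -7/(3*½) = -7/3*2 = -14/3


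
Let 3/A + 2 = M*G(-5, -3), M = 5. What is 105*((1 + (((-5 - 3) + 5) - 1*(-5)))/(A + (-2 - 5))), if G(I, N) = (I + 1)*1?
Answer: -6930/157 ≈ -44.140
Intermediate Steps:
G(I, N) = 1 + I (G(I, N) = (1 + I)*1 = 1 + I)
A = -3/22 (A = 3/(-2 + 5*(1 - 5)) = 3/(-2 + 5*(-4)) = 3/(-2 - 20) = 3/(-22) = 3*(-1/22) = -3/22 ≈ -0.13636)
105*((1 + (((-5 - 3) + 5) - 1*(-5)))/(A + (-2 - 5))) = 105*((1 + (((-5 - 3) + 5) - 1*(-5)))/(-3/22 + (-2 - 5))) = 105*((1 + ((-8 + 5) + 5))/(-3/22 - 7)) = 105*((1 + (-3 + 5))/(-157/22)) = 105*((1 + 2)*(-22/157)) = 105*(3*(-22/157)) = 105*(-66/157) = -6930/157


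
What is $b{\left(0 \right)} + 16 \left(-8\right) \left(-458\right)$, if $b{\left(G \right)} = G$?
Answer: $58624$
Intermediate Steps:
$b{\left(0 \right)} + 16 \left(-8\right) \left(-458\right) = 0 + 16 \left(-8\right) \left(-458\right) = 0 - -58624 = 0 + 58624 = 58624$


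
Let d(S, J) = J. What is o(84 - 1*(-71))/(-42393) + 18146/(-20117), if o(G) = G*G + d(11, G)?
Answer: -32197242/21867179 ≈ -1.4724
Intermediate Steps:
o(G) = G + G² (o(G) = G*G + G = G² + G = G + G²)
o(84 - 1*(-71))/(-42393) + 18146/(-20117) = ((84 - 1*(-71))*(1 + (84 - 1*(-71))))/(-42393) + 18146/(-20117) = ((84 + 71)*(1 + (84 + 71)))*(-1/42393) + 18146*(-1/20117) = (155*(1 + 155))*(-1/42393) - 18146/20117 = (155*156)*(-1/42393) - 18146/20117 = 24180*(-1/42393) - 18146/20117 = -620/1087 - 18146/20117 = -32197242/21867179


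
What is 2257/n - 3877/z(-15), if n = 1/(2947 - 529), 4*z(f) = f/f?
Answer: 5441918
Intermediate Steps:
z(f) = ¼ (z(f) = (f/f)/4 = (¼)*1 = ¼)
n = 1/2418 ≈ 0.00041356
2257/n - 3877/z(-15) = 2257/(1/2418) - 3877/¼ = 2257*2418 - 3877*4 = 5457426 - 15508 = 5441918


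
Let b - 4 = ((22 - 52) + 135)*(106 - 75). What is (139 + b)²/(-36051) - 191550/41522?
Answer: -243167677969/748454811 ≈ -324.89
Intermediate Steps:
b = 3259 (b = 4 + ((22 - 52) + 135)*(106 - 75) = 4 + (-30 + 135)*31 = 4 + 105*31 = 4 + 3255 = 3259)
(139 + b)²/(-36051) - 191550/41522 = (139 + 3259)²/(-36051) - 191550/41522 = 3398²*(-1/36051) - 191550*1/41522 = 11546404*(-1/36051) - 95775/20761 = -11546404/36051 - 95775/20761 = -243167677969/748454811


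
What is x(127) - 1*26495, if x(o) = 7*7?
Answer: -26446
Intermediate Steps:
x(o) = 49
x(127) - 1*26495 = 49 - 1*26495 = 49 - 26495 = -26446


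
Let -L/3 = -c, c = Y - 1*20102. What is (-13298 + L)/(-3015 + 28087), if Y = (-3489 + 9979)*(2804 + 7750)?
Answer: 25676597/3134 ≈ 8192.9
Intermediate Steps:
Y = 68495460 (Y = 6490*10554 = 68495460)
c = 68475358 (c = 68495460 - 1*20102 = 68495460 - 20102 = 68475358)
L = 205426074 (L = -(-3)*68475358 = -3*(-68475358) = 205426074)
(-13298 + L)/(-3015 + 28087) = (-13298 + 205426074)/(-3015 + 28087) = 205412776/25072 = 205412776*(1/25072) = 25676597/3134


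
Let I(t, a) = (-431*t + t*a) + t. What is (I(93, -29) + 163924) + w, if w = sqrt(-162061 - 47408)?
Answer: 121237 + I*sqrt(209469) ≈ 1.2124e+5 + 457.68*I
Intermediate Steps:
I(t, a) = -430*t + a*t (I(t, a) = (-431*t + a*t) + t = -430*t + a*t)
w = I*sqrt(209469) (w = sqrt(-209469) = I*sqrt(209469) ≈ 457.68*I)
(I(93, -29) + 163924) + w = (93*(-430 - 29) + 163924) + I*sqrt(209469) = (93*(-459) + 163924) + I*sqrt(209469) = (-42687 + 163924) + I*sqrt(209469) = 121237 + I*sqrt(209469)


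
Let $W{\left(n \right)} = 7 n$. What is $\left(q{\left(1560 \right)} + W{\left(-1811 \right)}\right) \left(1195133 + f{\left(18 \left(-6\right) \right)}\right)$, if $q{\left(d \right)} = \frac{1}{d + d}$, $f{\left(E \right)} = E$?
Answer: $- \frac{727167914015}{48} \approx -1.5149 \cdot 10^{10}$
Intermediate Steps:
$q{\left(d \right)} = \frac{1}{2 d}$
$\left(q{\left(1560 \right)} + W{\left(-1811 \right)}\right) \left(1195133 + f{\left(18 \left(-6\right) \right)}\right) = \left(\frac{1}{2 \cdot 1560} + 7 \left(-1811\right)\right) \left(1195133 + 18 \left(-6\right)\right) = \left(\frac{1}{2} \cdot \frac{1}{1560} - 12677\right) \left(1195133 - 108\right) = \left(\frac{1}{3120} - 12677\right) 1195025 = \left(- \frac{39552239}{3120}\right) 1195025 = - \frac{727167914015}{48}$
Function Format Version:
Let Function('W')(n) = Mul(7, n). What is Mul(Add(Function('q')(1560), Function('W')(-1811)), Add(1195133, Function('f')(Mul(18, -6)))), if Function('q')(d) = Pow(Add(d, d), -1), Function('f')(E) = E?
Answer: Rational(-727167914015, 48) ≈ -1.5149e+10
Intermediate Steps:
Function('q')(d) = Mul(Rational(1, 2), Pow(d, -1)) (Function('q')(d) = Pow(Mul(2, d), -1) = Mul(Rational(1, 2), Pow(d, -1)))
Mul(Add(Function('q')(1560), Function('W')(-1811)), Add(1195133, Function('f')(Mul(18, -6)))) = Mul(Add(Mul(Rational(1, 2), Pow(1560, -1)), Mul(7, -1811)), Add(1195133, Mul(18, -6))) = Mul(Add(Mul(Rational(1, 2), Rational(1, 1560)), -12677), Add(1195133, -108)) = Mul(Add(Rational(1, 3120), -12677), 1195025) = Mul(Rational(-39552239, 3120), 1195025) = Rational(-727167914015, 48)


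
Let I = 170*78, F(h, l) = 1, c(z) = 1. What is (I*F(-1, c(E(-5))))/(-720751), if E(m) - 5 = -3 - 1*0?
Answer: -13260/720751 ≈ -0.018397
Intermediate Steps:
E(m) = 2 (E(m) = 5 + (-3 - 1*0) = 5 + (-3 + 0) = 5 - 3 = 2)
I = 13260
(I*F(-1, c(E(-5))))/(-720751) = (13260*1)/(-720751) = 13260*(-1/720751) = -13260/720751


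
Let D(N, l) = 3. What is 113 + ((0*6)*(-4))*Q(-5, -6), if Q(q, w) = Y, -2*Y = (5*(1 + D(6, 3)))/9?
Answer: 113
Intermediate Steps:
Y = -10/9 (Y = -5*(1 + 3)/(2*9) = -5*4/(2*9) = -10/9 ≈ -1.1111)
Q(q, w) = -10/9
113 + ((0*6)*(-4))*Q(-5, -6) = 113 + ((0*6)*(-4))*(-10/9) = 113 + (0*(-4))*(-10/9) = 113 + 0*(-10/9) = 113 + 0 = 113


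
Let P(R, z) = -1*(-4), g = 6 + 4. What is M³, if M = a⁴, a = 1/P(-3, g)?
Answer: 1/16777216 ≈ 5.9605e-8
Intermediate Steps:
g = 10
P(R, z) = 4
a = ¼ (a = 1/4 = ¼ ≈ 0.25000)
M = 1/256 (M = (¼)⁴ = 1/256 ≈ 0.0039063)
M³ = (1/256)³ = 1/16777216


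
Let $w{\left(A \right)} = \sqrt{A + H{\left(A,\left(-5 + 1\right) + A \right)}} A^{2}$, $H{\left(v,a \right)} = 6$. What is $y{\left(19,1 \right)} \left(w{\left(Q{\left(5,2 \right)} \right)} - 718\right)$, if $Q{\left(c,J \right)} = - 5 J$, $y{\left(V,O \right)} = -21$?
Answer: $15078 - 4200 i \approx 15078.0 - 4200.0 i$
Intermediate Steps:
$w{\left(A \right)} = A^{2} \sqrt{6 + A}$ ($w{\left(A \right)} = \sqrt{A + 6} A^{2} = \sqrt{6 + A} A^{2} = A^{2} \sqrt{6 + A}$)
$y{\left(19,1 \right)} \left(w{\left(Q{\left(5,2 \right)} \right)} - 718\right) = - 21 \left(\left(\left(-5\right) 2\right)^{2} \sqrt{6 - 10} - 718\right) = - 21 \left(\left(-10\right)^{2} \sqrt{6 - 10} - 718\right) = - 21 \left(100 \sqrt{-4} - 718\right) = - 21 \left(100 \cdot 2 i - 718\right) = - 21 \left(200 i - 718\right) = - 21 \left(-718 + 200 i\right) = 15078 - 4200 i$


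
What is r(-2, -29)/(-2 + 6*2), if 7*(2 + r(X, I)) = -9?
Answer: -23/70 ≈ -0.32857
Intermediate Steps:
r(X, I) = -23/7 (r(X, I) = -2 + (1/7)*(-9) = -2 - 9/7 = -23/7)
r(-2, -29)/(-2 + 6*2) = -23/7/(-2 + 6*2) = -23/7/(-2 + 12) = -23/7/10 = (1/10)*(-23/7) = -23/70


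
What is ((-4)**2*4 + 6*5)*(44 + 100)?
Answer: 13536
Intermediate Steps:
((-4)**2*4 + 6*5)*(44 + 100) = (16*4 + 30)*144 = (64 + 30)*144 = 94*144 = 13536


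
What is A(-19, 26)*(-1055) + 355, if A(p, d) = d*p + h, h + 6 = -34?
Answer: 563725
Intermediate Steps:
h = -40 (h = -6 - 34 = -40)
A(p, d) = -40 + d*p (A(p, d) = d*p - 40 = -40 + d*p)
A(-19, 26)*(-1055) + 355 = (-40 + 26*(-19))*(-1055) + 355 = (-40 - 494)*(-1055) + 355 = -534*(-1055) + 355 = 563370 + 355 = 563725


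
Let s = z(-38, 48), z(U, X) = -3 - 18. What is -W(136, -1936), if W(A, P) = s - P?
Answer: -1915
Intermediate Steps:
z(U, X) = -21
s = -21
W(A, P) = -21 - P
-W(136, -1936) = -(-21 - 1*(-1936)) = -(-21 + 1936) = -1*1915 = -1915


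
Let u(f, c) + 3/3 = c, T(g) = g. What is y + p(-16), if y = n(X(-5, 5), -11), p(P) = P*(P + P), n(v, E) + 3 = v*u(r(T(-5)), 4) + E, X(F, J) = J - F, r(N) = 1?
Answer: 528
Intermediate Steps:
u(f, c) = -1 + c
n(v, E) = -3 + E + 3*v (n(v, E) = -3 + (v*(-1 + 4) + E) = -3 + (v*3 + E) = -3 + (3*v + E) = -3 + (E + 3*v) = -3 + E + 3*v)
p(P) = 2*P² (p(P) = P*(2*P) = 2*P²)
y = 16 (y = -3 - 11 + 3*(5 - 1*(-5)) = -3 - 11 + 3*(5 + 5) = -3 - 11 + 3*10 = -3 - 11 + 30 = 16)
y + p(-16) = 16 + 2*(-16)² = 16 + 2*256 = 16 + 512 = 528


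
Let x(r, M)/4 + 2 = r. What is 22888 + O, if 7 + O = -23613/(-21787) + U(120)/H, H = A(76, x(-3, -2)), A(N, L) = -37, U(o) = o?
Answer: 18443068080/806119 ≈ 22879.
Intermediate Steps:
x(r, M) = -8 + 4*r
H = -37
O = -7383592/806119 (O = -7 + (-23613/(-21787) + 120/(-37)) = -7 + (-23613*(-1/21787) + 120*(-1/37)) = -7 + (23613/21787 - 120/37) = -7 - 1740759/806119 = -7383592/806119 ≈ -9.1594)
22888 + O = 22888 - 7383592/806119 = 18443068080/806119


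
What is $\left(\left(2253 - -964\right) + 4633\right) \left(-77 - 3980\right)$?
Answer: $-31847450$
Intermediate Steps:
$\left(\left(2253 - -964\right) + 4633\right) \left(-77 - 3980\right) = \left(\left(2253 + 964\right) + 4633\right) \left(-4057\right) = \left(3217 + 4633\right) \left(-4057\right) = 7850 \left(-4057\right) = -31847450$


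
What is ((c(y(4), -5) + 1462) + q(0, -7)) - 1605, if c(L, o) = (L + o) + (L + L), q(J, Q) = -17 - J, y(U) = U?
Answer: -153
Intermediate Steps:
c(L, o) = o + 3*L (c(L, o) = (L + o) + 2*L = o + 3*L)
((c(y(4), -5) + 1462) + q(0, -7)) - 1605 = (((-5 + 3*4) + 1462) + (-17 - 1*0)) - 1605 = (((-5 + 12) + 1462) + (-17 + 0)) - 1605 = ((7 + 1462) - 17) - 1605 = (1469 - 17) - 1605 = 1452 - 1605 = -153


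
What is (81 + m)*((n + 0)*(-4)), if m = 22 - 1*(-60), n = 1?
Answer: -652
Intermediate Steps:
m = 82 (m = 22 + 60 = 82)
(81 + m)*((n + 0)*(-4)) = (81 + 82)*((1 + 0)*(-4)) = 163*(1*(-4)) = 163*(-4) = -652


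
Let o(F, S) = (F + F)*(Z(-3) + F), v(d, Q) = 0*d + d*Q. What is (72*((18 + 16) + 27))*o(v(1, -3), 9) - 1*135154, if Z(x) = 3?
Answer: -135154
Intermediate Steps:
v(d, Q) = Q*d (v(d, Q) = 0 + Q*d = Q*d)
o(F, S) = 2*F*(3 + F) (o(F, S) = (F + F)*(3 + F) = (2*F)*(3 + F) = 2*F*(3 + F))
(72*((18 + 16) + 27))*o(v(1, -3), 9) - 1*135154 = (72*((18 + 16) + 27))*(2*(-3*1)*(3 - 3*1)) - 1*135154 = (72*(34 + 27))*(2*(-3)*(3 - 3)) - 135154 = (72*61)*(2*(-3)*0) - 135154 = 4392*0 - 135154 = 0 - 135154 = -135154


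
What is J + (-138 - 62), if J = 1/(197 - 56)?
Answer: -28199/141 ≈ -199.99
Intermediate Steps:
J = 1/141 ≈ 0.0070922
J + (-138 - 62) = 1/141 + (-138 - 62) = 1/141 - 200 = -28199/141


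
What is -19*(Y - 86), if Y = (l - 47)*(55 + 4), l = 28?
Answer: 22933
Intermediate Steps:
Y = -1121 (Y = (28 - 47)*(55 + 4) = -19*59 = -1121)
-19*(Y - 86) = -19*(-1121 - 86) = -19*(-1207) = 22933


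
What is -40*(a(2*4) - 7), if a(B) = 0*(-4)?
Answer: 280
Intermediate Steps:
a(B) = 0
-40*(a(2*4) - 7) = -40*(0 - 7) = -40*(-7) = 280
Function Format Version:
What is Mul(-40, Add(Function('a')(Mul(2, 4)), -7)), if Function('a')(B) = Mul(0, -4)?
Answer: 280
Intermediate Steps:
Function('a')(B) = 0
Mul(-40, Add(Function('a')(Mul(2, 4)), -7)) = Mul(-40, Add(0, -7)) = Mul(-40, -7) = 280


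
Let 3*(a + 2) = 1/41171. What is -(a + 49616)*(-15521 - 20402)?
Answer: 220135209391309/123513 ≈ 1.7823e+9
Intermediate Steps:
a = -247025/123513 (a = -2 + (1/3)/41171 = -2 + (1/3)*(1/41171) = -2 + 1/123513 = -247025/123513 ≈ -2.0000)
-(a + 49616)*(-15521 - 20402) = -(-247025/123513 + 49616)*(-15521 - 20402) = -6127973983*(-35923)/123513 = -1*(-220135209391309/123513) = 220135209391309/123513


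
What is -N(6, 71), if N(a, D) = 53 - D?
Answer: 18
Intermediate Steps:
-N(6, 71) = -(53 - 1*71) = -(53 - 71) = -1*(-18) = 18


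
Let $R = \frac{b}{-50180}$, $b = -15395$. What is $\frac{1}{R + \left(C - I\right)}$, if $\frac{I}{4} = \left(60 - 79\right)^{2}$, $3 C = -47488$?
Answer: $- \frac{30108}{520056283} \approx -5.7894 \cdot 10^{-5}$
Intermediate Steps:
$C = - \frac{47488}{3}$ ($C = \frac{1}{3} \left(-47488\right) = - \frac{47488}{3} \approx -15829.0$)
$I = 1444$ ($I = 4 \left(60 - 79\right)^{2} = 4 \left(-19\right)^{2} = 4 \cdot 361 = 1444$)
$R = \frac{3079}{10036}$ ($R = - \frac{15395}{-50180} = \left(-15395\right) \left(- \frac{1}{50180}\right) = \frac{3079}{10036} \approx 0.3068$)
$\frac{1}{R + \left(C - I\right)} = \frac{1}{\frac{3079}{10036} - \frac{51820}{3}} = \frac{1}{- \frac{520056283}{30108}} = - \frac{30108}{520056283}$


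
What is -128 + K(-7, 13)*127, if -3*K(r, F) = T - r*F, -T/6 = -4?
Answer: -14989/3 ≈ -4996.3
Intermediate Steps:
T = 24 (T = -6*(-4) = 24)
K(r, F) = -8 + F*r/3 (K(r, F) = -(24 - r*F)/3 = -(24 - F*r)/3 = -8 + F*r/3)
-128 + K(-7, 13)*127 = -128 + (-8 + (1/3)*13*(-7))*127 = -128 + (-8 - 91/3)*127 = -128 - 115/3*127 = -128 - 14605/3 = -14989/3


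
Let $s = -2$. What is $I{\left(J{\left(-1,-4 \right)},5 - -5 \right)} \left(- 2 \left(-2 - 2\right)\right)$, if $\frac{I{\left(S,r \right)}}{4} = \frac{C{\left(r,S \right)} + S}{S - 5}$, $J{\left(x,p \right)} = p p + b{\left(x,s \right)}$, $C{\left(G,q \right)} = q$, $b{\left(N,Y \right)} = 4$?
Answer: $\frac{256}{3} \approx 85.333$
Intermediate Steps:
$J{\left(x,p \right)} = 4 + p^{2}$ ($J{\left(x,p \right)} = p p + 4 = p^{2} + 4 = 4 + p^{2}$)
$I{\left(S,r \right)} = \frac{8 S}{-5 + S}$ ($I{\left(S,r \right)} = 4 \frac{S + S}{S - 5} = 4 \frac{2 S}{-5 + S} = \frac{8 S}{-5 + S}$)
$I{\left(J{\left(-1,-4 \right)},5 - -5 \right)} \left(- 2 \left(-2 - 2\right)\right) = \frac{8 \left(4 + \left(-4\right)^{2}\right)}{-5 + \left(4 + \left(-4\right)^{2}\right)} \left(- 2 \left(-2 - 2\right)\right) = \frac{8 \left(4 + 16\right)}{-5 + \left(4 + 16\right)} \left(\left(-2\right) \left(-4\right)\right) = 8 \cdot 20 \frac{1}{-5 + 20} \cdot 8 = 8 \cdot 20 \cdot \frac{1}{15} \cdot 8 = \frac{32}{3} \cdot 8 = \frac{256}{3}$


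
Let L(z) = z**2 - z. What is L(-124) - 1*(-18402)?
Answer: 33902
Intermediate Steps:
L(-124) - 1*(-18402) = -124*(-1 - 124) - 1*(-18402) = -124*(-125) + 18402 = 15500 + 18402 = 33902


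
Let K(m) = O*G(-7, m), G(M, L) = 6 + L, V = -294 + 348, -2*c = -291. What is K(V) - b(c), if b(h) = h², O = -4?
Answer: -85641/4 ≈ -21410.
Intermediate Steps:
c = 291/2 (c = -½*(-291) = 291/2 ≈ 145.50)
V = 54
K(m) = -24 - 4*m (K(m) = -4*(6 + m) = -24 - 4*m)
K(V) - b(c) = (-24 - 4*54) - (291/2)² = (-24 - 216) - 1*84681/4 = -240 - 84681/4 = -85641/4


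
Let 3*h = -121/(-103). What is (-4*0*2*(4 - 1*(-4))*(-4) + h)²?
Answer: 14641/95481 ≈ 0.15334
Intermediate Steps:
h = 121/309 (h = (-121/(-103))/3 = (-121*(-1/103))/3 = (⅓)*(121/103) = 121/309 ≈ 0.39159)
(-4*0*2*(4 - 1*(-4))*(-4) + h)² = (-4*0*2*(4 - 1*(-4))*(-4) + 121/309)² = (-0*(4 + 4)*(-4) + 121/309)² = (-0*8*(-4) + 121/309)² = (-4*0*(-4) + 121/309)² = (0*(-4) + 121/309)² = (0 + 121/309)² = (121/309)² = 14641/95481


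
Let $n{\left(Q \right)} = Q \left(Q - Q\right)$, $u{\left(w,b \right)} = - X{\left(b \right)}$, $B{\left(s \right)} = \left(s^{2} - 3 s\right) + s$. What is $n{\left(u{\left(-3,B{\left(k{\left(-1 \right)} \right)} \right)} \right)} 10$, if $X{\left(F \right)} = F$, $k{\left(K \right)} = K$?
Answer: $0$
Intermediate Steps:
$B{\left(s \right)} = s^{2} - 2 s$
$u{\left(w,b \right)} = - b$
$n{\left(Q \right)} = 0$ ($n{\left(Q \right)} = Q 0 = 0$)
$n{\left(u{\left(-3,B{\left(k{\left(-1 \right)} \right)} \right)} \right)} 10 = 0 \cdot 10 = 0$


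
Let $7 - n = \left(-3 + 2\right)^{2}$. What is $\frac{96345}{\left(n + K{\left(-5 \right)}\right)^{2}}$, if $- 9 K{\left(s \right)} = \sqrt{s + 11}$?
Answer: $\frac{7803945}{\left(54 - \sqrt{6}\right)^{2}} \approx 2936.6$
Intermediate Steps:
$n = 6$ ($n = 7 - \left(-3 + 2\right)^{2} = 7 - \left(-1\right)^{2} = 7 - 1 = 6$)
$K{\left(s \right)} = - \frac{\sqrt{11 + s}}{9}$ ($K{\left(s \right)} = - \frac{\sqrt{s + 11}}{9} = - \frac{\sqrt{11 + s}}{9}$)
$\frac{96345}{\left(n + K{\left(-5 \right)}\right)^{2}} = \frac{96345}{\left(6 - \frac{\sqrt{11 - 5}}{9}\right)^{2}} = \frac{96345}{\left(6 - \frac{\sqrt{6}}{9}\right)^{2}}$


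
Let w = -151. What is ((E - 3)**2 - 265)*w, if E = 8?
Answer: 36240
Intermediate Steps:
((E - 3)**2 - 265)*w = ((8 - 3)**2 - 265)*(-151) = (5**2 - 265)*(-151) = (25 - 265)*(-151) = -240*(-151) = 36240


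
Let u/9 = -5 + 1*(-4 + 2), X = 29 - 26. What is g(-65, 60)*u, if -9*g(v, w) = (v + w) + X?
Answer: -14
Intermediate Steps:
X = 3
g(v, w) = -⅓ - v/9 - w/9 (g(v, w) = -((v + w) + 3)/9 = -(3 + v + w)/9 = -⅓ - v/9 - w/9)
u = -63 (u = 9*(-5 + 1*(-4 + 2)) = 9*(-5 + 1*(-2)) = 9*(-5 - 2) = 9*(-7) = -63)
g(-65, 60)*u = (-⅓ - ⅑*(-65) - ⅑*60)*(-63) = (-⅓ + 65/9 - 20/3)*(-63) = (2/9)*(-63) = -14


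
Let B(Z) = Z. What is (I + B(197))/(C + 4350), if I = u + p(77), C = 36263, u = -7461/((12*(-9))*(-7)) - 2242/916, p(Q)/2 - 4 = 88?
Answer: 7091993/781231668 ≈ 0.0090780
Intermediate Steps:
p(Q) = 184 (p(Q) = 8 + 2*88 = 8 + 176 = 184)
u = -236923/19236 (u = -7461/((-108*(-7))) - 2242*1/916 = -7461/756 - 1121/458 = -7461*1/756 - 1121/458 = -829/84 - 1121/458 = -236923/19236 ≈ -12.317)
I = 3302501/19236 (I = -236923/19236 + 184 = 3302501/19236 ≈ 171.68)
(I + B(197))/(C + 4350) = (3302501/19236 + 197)/(36263 + 4350) = (7091993/19236)/40613 = (7091993/19236)*(1/40613) = 7091993/781231668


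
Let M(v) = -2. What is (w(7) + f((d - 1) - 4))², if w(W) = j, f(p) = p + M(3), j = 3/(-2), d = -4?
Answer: 625/4 ≈ 156.25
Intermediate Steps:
j = -3/2 (j = 3*(-½) = -3/2 ≈ -1.5000)
f(p) = -2 + p (f(p) = p - 2 = -2 + p)
w(W) = -3/2
(w(7) + f((d - 1) - 4))² = (-3/2 + (-2 + ((-4 - 1) - 4)))² = (-3/2 + (-2 + (-5 - 4)))² = (-3/2 + (-2 - 9))² = (-3/2 - 11)² = (-25/2)² = 625/4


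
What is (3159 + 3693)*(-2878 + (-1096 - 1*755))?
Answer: -32403108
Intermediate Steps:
(3159 + 3693)*(-2878 + (-1096 - 1*755)) = 6852*(-2878 + (-1096 - 755)) = 6852*(-2878 - 1851) = 6852*(-4729) = -32403108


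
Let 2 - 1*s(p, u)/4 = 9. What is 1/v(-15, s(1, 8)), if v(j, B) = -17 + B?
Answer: -1/45 ≈ -0.022222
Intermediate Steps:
s(p, u) = -28 (s(p, u) = 8 - 4*9 = 8 - 36 = -28)
1/v(-15, s(1, 8)) = 1/(-17 - 28) = 1/(-45) = -1/45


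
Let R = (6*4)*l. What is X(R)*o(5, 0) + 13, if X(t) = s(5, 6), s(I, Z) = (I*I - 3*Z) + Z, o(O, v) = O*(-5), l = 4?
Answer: -312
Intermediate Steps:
R = 96 (R = (6*4)*4 = 24*4 = 96)
o(O, v) = -5*O
s(I, Z) = I² - 2*Z (s(I, Z) = (I² - 3*Z) + Z = I² - 2*Z)
X(t) = 13 (X(t) = 5² - 2*6 = 25 - 12 = 13)
X(R)*o(5, 0) + 13 = 13*(-5*5) + 13 = 13*(-25) + 13 = -325 + 13 = -312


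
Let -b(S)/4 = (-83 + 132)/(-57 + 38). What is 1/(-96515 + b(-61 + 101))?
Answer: -19/1833589 ≈ -1.0362e-5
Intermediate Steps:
b(S) = 196/19 (b(S) = -4*(-83 + 132)/(-57 + 38) = -196/(-19) = -196*(-1)/19 = -4*(-49/19) = 196/19)
1/(-96515 + b(-61 + 101)) = 1/(-96515 + 196/19) = 1/(-1833589/19) = -19/1833589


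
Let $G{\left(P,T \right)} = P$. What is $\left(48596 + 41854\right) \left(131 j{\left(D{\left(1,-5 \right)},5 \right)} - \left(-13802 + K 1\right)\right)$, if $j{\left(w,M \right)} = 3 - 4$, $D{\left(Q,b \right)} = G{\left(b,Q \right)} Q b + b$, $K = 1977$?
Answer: $1057722300$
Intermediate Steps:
$D{\left(Q,b \right)} = b + Q b^{2}$ ($D{\left(Q,b \right)} = b Q b + b = Q b b + b = Q b^{2} + b = b + Q b^{2}$)
$j{\left(w,M \right)} = -1$
$\left(48596 + 41854\right) \left(131 j{\left(D{\left(1,-5 \right)},5 \right)} - \left(-13802 + K 1\right)\right) = \left(48596 + 41854\right) \left(131 \left(-1\right) + \left(13802 - 1977 \cdot 1\right)\right) = 90450 \left(-131 + \left(13802 - 1977\right)\right) = 90450 \left(-131 + 11825\right) = 90450 \cdot 11694 = 1057722300$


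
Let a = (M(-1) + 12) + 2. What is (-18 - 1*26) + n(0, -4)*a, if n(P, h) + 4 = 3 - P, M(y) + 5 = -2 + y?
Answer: -50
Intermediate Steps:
M(y) = -7 + y (M(y) = -5 + (-2 + y) = -7 + y)
n(P, h) = -1 - P (n(P, h) = -4 + (3 - P) = -1 - P)
a = 6 (a = ((-7 - 1) + 12) + 2 = (-8 + 12) + 2 = 4 + 2 = 6)
(-18 - 1*26) + n(0, -4)*a = (-18 - 1*26) + (-1 - 1*0)*6 = (-18 - 26) + (-1 + 0)*6 = -44 - 1*6 = -44 - 6 = -50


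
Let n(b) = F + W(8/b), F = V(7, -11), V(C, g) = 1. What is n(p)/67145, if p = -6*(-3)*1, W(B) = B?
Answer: 1/46485 ≈ 2.1512e-5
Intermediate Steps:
F = 1
p = 18 (p = 18*1 = 18)
n(b) = 1 + 8/b
n(p)/67145 = ((8 + 18)/18)/67145 = ((1/18)*26)*(1/67145) = (13/9)*(1/67145) = 1/46485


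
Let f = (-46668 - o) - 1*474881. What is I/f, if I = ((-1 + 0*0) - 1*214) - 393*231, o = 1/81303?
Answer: 3699205197/21201749174 ≈ 0.17448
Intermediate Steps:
o = 1/81303 ≈ 1.2300e-5
f = -42403498348/81303 (f = (-46668 - 1*1/81303) - 1*474881 = (-46668 - 1/81303) - 474881 = -3794248405/81303 - 474881 = -42403498348/81303 ≈ -5.2155e+5)
I = -90998 (I = ((-1 + 0) - 214) - 90783 = (-1 - 214) - 90783 = -215 - 90783 = -90998)
I/f = -90998/(-42403498348/81303) = -90998*(-81303/42403498348) = 3699205197/21201749174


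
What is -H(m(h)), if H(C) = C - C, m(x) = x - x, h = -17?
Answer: 0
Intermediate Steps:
m(x) = 0
H(C) = 0
-H(m(h)) = -1*0 = 0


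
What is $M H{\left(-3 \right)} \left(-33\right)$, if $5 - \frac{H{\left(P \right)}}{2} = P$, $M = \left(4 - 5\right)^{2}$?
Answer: $-528$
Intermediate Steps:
$M = 1$ ($M = \left(-1\right)^{2} = 1$)
$H{\left(P \right)} = 10 - 2 P$
$M H{\left(-3 \right)} \left(-33\right) = 1 \left(10 - -6\right) \left(-33\right) = 1 \left(10 + 6\right) \left(-33\right) = 1 \cdot 16 \left(-33\right) = 16 \left(-33\right) = -528$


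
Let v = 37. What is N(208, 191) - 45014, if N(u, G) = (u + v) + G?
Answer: -44578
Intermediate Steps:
N(u, G) = 37 + G + u (N(u, G) = (u + 37) + G = (37 + u) + G = 37 + G + u)
N(208, 191) - 45014 = (37 + 191 + 208) - 45014 = 436 - 45014 = -44578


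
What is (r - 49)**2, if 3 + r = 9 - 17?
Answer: 3600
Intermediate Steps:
r = -11 (r = -3 + (9 - 17) = -3 - 8 = -11)
(r - 49)**2 = (-11 - 49)**2 = (-60)**2 = 3600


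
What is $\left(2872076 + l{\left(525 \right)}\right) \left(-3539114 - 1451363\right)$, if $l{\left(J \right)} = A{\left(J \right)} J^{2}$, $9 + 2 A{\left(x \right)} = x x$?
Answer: $-189569267777630252$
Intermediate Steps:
$A{\left(x \right)} = - \frac{9}{2} + \frac{x^{2}}{2}$ ($A{\left(x \right)} = - \frac{9}{2} + \frac{x x}{2} = - \frac{9}{2} + \frac{x^{2}}{2}$)
$l{\left(J \right)} = J^{2} \left(- \frac{9}{2} + \frac{J^{2}}{2}\right)$ ($l{\left(J \right)} = \left(- \frac{9}{2} + \frac{J^{2}}{2}\right) J^{2} = J^{2} \left(- \frac{9}{2} + \frac{J^{2}}{2}\right)$)
$\left(2872076 + l{\left(525 \right)}\right) \left(-3539114 - 1451363\right) = \left(2872076 + \frac{525^{2} \left(-9 + 525^{2}\right)}{2}\right) \left(-3539114 - 1451363\right) = \left(2872076 + \frac{1}{2} \cdot 275625 \left(-9 + 275625\right)\right) \left(-4990477\right) = \left(2872076 + \frac{1}{2} \cdot 275625 \cdot 275616\right) \left(-4990477\right) = \left(2872076 + 37983330000\right) \left(-4990477\right) = 37986202076 \left(-4990477\right) = -189569267777630252$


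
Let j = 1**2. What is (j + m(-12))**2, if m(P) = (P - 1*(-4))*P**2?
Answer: 1324801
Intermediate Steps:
j = 1
m(P) = P**2*(4 + P) (m(P) = (P + 4)*P**2 = (4 + P)*P**2 = P**2*(4 + P))
(j + m(-12))**2 = (1 + (-12)**2*(4 - 12))**2 = (1 + 144*(-8))**2 = (1 - 1152)**2 = (-1151)**2 = 1324801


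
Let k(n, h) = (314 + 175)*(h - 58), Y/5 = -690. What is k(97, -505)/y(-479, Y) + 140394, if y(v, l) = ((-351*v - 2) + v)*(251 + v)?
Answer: 1788794863481/12741248 ≈ 1.4039e+5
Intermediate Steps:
Y = -3450 (Y = 5*(-690) = -3450)
y(v, l) = (-2 - 350*v)*(251 + v) (y(v, l) = ((-2 - 351*v) + v)*(251 + v) = (-2 - 350*v)*(251 + v))
k(n, h) = -28362 + 489*h (k(n, h) = 489*(-58 + h) = -28362 + 489*h)
k(97, -505)/y(-479, Y) + 140394 = (-28362 + 489*(-505))/(-502 - 87852*(-479) - 350*(-479)²) + 140394 = (-28362 - 246945)/(-502 + 42081108 - 350*229441) + 140394 = -275307/(-502 + 42081108 - 80304350) + 140394 = -275307/(-38223744) + 140394 = -275307*(-1/38223744) + 140394 = 91769/12741248 + 140394 = 1788794863481/12741248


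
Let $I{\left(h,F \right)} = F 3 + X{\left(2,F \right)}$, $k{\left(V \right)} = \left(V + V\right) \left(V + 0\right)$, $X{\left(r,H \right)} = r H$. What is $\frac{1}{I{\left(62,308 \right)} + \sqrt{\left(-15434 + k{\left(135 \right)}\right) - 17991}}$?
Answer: $\frac{1}{1595} \approx 0.00062696$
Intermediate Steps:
$X{\left(r,H \right)} = H r$
$k{\left(V \right)} = 2 V^{2}$ ($k{\left(V \right)} = 2 V V = 2 V^{2}$)
$I{\left(h,F \right)} = 5 F$ ($I{\left(h,F \right)} = F 3 + F 2 = 3 F + 2 F = 5 F$)
$\frac{1}{I{\left(62,308 \right)} + \sqrt{\left(-15434 + k{\left(135 \right)}\right) - 17991}} = \frac{1}{5 \cdot 308 + \sqrt{\left(-15434 + 2 \cdot 135^{2}\right) - 17991}} = \frac{1}{1540 + \sqrt{\left(-15434 + 2 \cdot 18225\right) - 17991}} = \frac{1}{1540 + \sqrt{\left(-15434 + 36450\right) - 17991}} = \frac{1}{1540 + \sqrt{21016 - 17991}} = \frac{1}{1540 + \sqrt{3025}} = \frac{1}{1540 + 55} = \frac{1}{1595}$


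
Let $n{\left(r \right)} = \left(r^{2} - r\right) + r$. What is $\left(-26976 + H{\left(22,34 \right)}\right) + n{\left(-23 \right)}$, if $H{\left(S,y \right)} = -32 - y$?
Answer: $-26513$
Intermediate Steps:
$n{\left(r \right)} = r^{2}$
$\left(-26976 + H{\left(22,34 \right)}\right) + n{\left(-23 \right)} = \left(-26976 - 66\right) + \left(-23\right)^{2} = \left(-26976 - 66\right) + 529 = -27042 + 529 = -26513$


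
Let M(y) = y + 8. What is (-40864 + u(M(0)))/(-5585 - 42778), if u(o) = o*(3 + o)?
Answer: 13592/16121 ≈ 0.84312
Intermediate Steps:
M(y) = 8 + y
(-40864 + u(M(0)))/(-5585 - 42778) = (-40864 + (8 + 0)*(3 + (8 + 0)))/(-5585 - 42778) = (-40864 + 8*(3 + 8))/(-48363) = (-40864 + 8*11)*(-1/48363) = (-40864 + 88)*(-1/48363) = -40776*(-1/48363) = 13592/16121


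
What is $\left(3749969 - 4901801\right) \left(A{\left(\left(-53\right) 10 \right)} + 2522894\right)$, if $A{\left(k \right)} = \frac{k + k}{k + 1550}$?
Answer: $- \frac{49401130361704}{17} \approx -2.9059 \cdot 10^{12}$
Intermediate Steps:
$A{\left(k \right)} = \frac{2 k}{1550 + k}$
$\left(3749969 - 4901801\right) \left(A{\left(\left(-53\right) 10 \right)} + 2522894\right) = \left(3749969 - 4901801\right) \left(\frac{2 \left(\left(-53\right) 10\right)}{1550 - 530} + 2522894\right) = - 1151832 \left(2 \left(-530\right) \frac{1}{1550 - 530} + 2522894\right) = - 1151832 \left(2 \left(-530\right) \frac{1}{1020} + 2522894\right) = - 1151832 \left(- \frac{53}{51} + 2522894\right) = \left(-1151832\right) \frac{128667541}{51} = - \frac{49401130361704}{17}$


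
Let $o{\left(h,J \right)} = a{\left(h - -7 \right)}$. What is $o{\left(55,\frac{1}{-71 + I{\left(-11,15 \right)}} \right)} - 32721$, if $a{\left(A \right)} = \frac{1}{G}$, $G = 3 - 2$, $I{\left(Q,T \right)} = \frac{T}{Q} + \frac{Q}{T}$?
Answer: $-32720$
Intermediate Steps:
$I{\left(Q,T \right)} = \frac{Q}{T} + \frac{T}{Q}$
$G = 1$ ($G = 3 - 2 = 1$)
$a{\left(A \right)} = 1$ ($a{\left(A \right)} = 1^{-1} = 1$)
$o{\left(h,J \right)} = 1$
$o{\left(55,\frac{1}{-71 + I{\left(-11,15 \right)}} \right)} - 32721 = 1 - 32721 = -32720$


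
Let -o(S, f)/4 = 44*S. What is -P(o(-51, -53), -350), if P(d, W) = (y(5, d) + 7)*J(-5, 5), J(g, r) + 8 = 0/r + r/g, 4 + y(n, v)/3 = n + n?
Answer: 225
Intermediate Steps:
y(n, v) = -12 + 6*n (y(n, v) = -12 + 3*(n + n) = -12 + 3*(2*n) = -12 + 6*n)
o(S, f) = -176*S
J(g, r) = -8 + r/g (J(g, r) = -8 + (0/r + r/g) = -8 + (0 + r/g) = -8 + r/g)
P(d, W) = -225 (P(d, W) = ((-12 + 6*5) + 7)*(-8 + 5/(-5)) = ((-12 + 30) + 7)*(-8 + 5*(-1/5)) = (18 + 7)*(-8 - 1) = 25*(-9) = -225)
-P(o(-51, -53), -350) = -1*(-225) = 225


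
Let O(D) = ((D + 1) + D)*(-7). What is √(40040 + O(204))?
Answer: √37177 ≈ 192.81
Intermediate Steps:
O(D) = -7 - 14*D (O(D) = ((1 + D) + D)*(-7) = (1 + 2*D)*(-7) = -7 - 14*D)
√(40040 + O(204)) = √(40040 + (-7 - 14*204)) = √(40040 + (-7 - 2856)) = √(40040 - 2863) = √37177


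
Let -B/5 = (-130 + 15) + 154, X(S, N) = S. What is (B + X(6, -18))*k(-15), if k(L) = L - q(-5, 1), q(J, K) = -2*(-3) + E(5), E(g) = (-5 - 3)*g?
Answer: -3591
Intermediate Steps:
B = -195 (B = -5*((-130 + 15) + 154) = -5*(-115 + 154) = -5*39 = -195)
E(g) = -8*g
q(J, K) = -34 (q(J, K) = -2*(-3) - 8*5 = 6 - 40 = -34)
k(L) = 34 + L (k(L) = L - 1*(-34) = L + 34 = 34 + L)
(B + X(6, -18))*k(-15) = (-195 + 6)*(34 - 15) = -189*19 = -3591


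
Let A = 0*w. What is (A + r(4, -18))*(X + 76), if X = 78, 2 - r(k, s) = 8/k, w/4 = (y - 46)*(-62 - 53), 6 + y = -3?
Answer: 0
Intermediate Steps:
y = -9 (y = -6 - 3 = -9)
w = 25300 (w = 4*((-9 - 46)*(-62 - 53)) = 4*(-55*(-115)) = 4*6325 = 25300)
r(k, s) = 2 - 8/k
A = 0 (A = 0*25300 = 0)
(A + r(4, -18))*(X + 76) = (0 + (2 - 8/4))*(78 + 76) = (0 + (2 - 8*¼))*154 = (0 + (2 - 2))*154 = (0 + 0)*154 = 0*154 = 0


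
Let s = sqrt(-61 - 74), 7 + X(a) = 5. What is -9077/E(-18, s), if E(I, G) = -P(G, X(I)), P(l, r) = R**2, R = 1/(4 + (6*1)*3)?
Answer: 4393268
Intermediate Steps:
X(a) = -2 (X(a) = -7 + 5 = -2)
s = 3*I*sqrt(15) (s = sqrt(-135) = 3*I*sqrt(15) ≈ 11.619*I)
R = 1/22 (R = 1/(4 + 6*3) = 1/(4 + 18) = 1/22 ≈ 0.045455)
P(l, r) = 1/484 (P(l, r) = (1/22)**2 = 1/484)
E(I, G) = -1/484 (E(I, G) = -1*1/484 = -1/484)
-9077/E(-18, s) = -9077/(-1/484) = -9077*(-484) = 4393268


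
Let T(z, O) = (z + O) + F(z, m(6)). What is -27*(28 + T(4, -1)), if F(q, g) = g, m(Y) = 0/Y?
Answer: -837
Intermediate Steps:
m(Y) = 0
T(z, O) = O + z (T(z, O) = (z + O) + 0 = (O + z) + 0 = O + z)
-27*(28 + T(4, -1)) = -27*(28 + (-1 + 4)) = -27*(28 + 3) = -27*31 = -837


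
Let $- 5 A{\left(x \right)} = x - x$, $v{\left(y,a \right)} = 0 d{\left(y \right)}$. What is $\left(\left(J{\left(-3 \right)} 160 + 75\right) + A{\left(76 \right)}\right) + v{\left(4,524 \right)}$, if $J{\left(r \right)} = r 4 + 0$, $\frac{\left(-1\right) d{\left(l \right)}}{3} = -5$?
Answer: $-1845$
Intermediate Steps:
$d{\left(l \right)} = 15$ ($d{\left(l \right)} = \left(-3\right) \left(-5\right) = 15$)
$J{\left(r \right)} = 4 r$ ($J{\left(r \right)} = 4 r + 0 = 4 r$)
$v{\left(y,a \right)} = 0$ ($v{\left(y,a \right)} = 0 \cdot 15 = 0$)
$A{\left(x \right)} = 0$ ($A{\left(x \right)} = - \frac{x - x}{5} = \left(- \frac{1}{5}\right) 0 = 0$)
$\left(\left(J{\left(-3 \right)} 160 + 75\right) + A{\left(76 \right)}\right) + v{\left(4,524 \right)} = \left(\left(4 \left(-3\right) 160 + 75\right) + 0\right) + 0 = \left(\left(\left(-12\right) 160 + 75\right) + 0\right) + 0 = \left(\left(-1920 + 75\right) + 0\right) + 0 = \left(-1845 + 0\right) + 0 = -1845 + 0 = -1845$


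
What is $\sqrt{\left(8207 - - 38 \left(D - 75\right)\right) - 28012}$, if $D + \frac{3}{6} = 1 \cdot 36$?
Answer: $i \sqrt{21306} \approx 145.97 i$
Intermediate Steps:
$D = \frac{71}{2}$ ($D = - \frac{1}{2} + 1 \cdot 36 = - \frac{1}{2} + 36 = \frac{71}{2} \approx 35.5$)
$\sqrt{\left(8207 - - 38 \left(D - 75\right)\right) - 28012} = \sqrt{\left(8207 - - 38 \left(\frac{71}{2} - 75\right)\right) - 28012} = \sqrt{\left(8207 - \left(-38\right) \left(- \frac{79}{2}\right)\right) - 28012} = \sqrt{\left(8207 - 1501\right) - 28012} = \sqrt{6706 - 28012} = \sqrt{-21306} = i \sqrt{21306}$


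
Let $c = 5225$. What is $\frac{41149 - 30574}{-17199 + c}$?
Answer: $- \frac{10575}{11974} \approx -0.88316$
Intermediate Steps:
$\frac{41149 - 30574}{-17199 + c} = \frac{41149 - 30574}{-17199 + 5225} = \frac{10575}{-11974} = 10575 \left(- \frac{1}{11974}\right) = - \frac{10575}{11974}$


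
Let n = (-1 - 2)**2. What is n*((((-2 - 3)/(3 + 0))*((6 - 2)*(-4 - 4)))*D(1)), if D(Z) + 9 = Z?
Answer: -3840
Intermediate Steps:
D(Z) = -9 + Z
n = 9 (n = (-3)**2 = 9)
n*((((-2 - 3)/(3 + 0))*((6 - 2)*(-4 - 4)))*D(1)) = 9*((((-2 - 3)/(3 + 0))*((6 - 2)*(-4 - 4)))*(-9 + 1)) = 9*(((-5/3)*(4*(-8)))*(-8)) = 9*((-5*1/3*(-32))*(-8)) = 9*(-5/3*(-32)*(-8)) = 9*((160/3)*(-8)) = 9*(-1280/3) = -3840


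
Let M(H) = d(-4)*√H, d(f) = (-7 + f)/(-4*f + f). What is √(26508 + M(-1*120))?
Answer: √(954288 - 66*I*√30)/6 ≈ 162.81 - 0.030838*I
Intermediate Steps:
d(f) = -(-7 + f)/(3*f) (d(f) = (-7 + f)/((-3*f)) = (-7 + f)*(-1/(3*f)) = -(-7 + f)/(3*f))
M(H) = -11*√H/12 (M(H) = ((⅓)*(7 - 1*(-4))/(-4))*√H = ((⅓)*(-¼)*(7 + 4))*√H = ((⅓)*(-¼)*11)*√H = -11*√H/12)
√(26508 + M(-1*120)) = √(26508 - 11*2*I*√30/12) = √(26508 - 11*I*√30/6)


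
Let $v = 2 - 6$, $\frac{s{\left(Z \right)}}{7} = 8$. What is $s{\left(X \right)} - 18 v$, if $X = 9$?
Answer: $128$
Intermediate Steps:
$s{\left(Z \right)} = 56$ ($s{\left(Z \right)} = 7 \cdot 8 = 56$)
$v = -4$ ($v = 2 - 6 = -4$)
$s{\left(X \right)} - 18 v = 56 - -72 = 56 + 72 = 128$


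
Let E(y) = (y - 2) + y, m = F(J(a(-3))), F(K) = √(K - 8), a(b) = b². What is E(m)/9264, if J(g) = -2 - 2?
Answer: -1/4632 + I*√3/2316 ≈ -0.00021589 + 0.00074786*I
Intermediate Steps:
J(g) = -4
F(K) = √(-8 + K)
m = 2*I*√3 (m = √(-8 - 4) = √(-12) = 2*I*√3 ≈ 3.4641*I)
E(y) = -2 + 2*y (E(y) = (-2 + y) + y = -2 + 2*y)
E(m)/9264 = (-2 + 2*(2*I*√3))/9264 = (-2 + 4*I*√3)*(1/9264) = -1/4632 + I*√3/2316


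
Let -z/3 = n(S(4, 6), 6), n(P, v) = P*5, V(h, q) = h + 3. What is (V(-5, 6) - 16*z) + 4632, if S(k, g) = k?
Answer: 5590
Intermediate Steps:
V(h, q) = 3 + h
n(P, v) = 5*P
z = -60 (z = -15*4 = -3*20 = -60)
(V(-5, 6) - 16*z) + 4632 = ((3 - 5) - 16*(-60)) + 4632 = (-2 + 960) + 4632 = 958 + 4632 = 5590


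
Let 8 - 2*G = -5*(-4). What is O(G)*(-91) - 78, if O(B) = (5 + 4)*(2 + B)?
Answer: 3198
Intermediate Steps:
G = -6 (G = 4 - (-5)*(-4)/2 = 4 - ½*20 = 4 - 10 = -6)
O(B) = 18 + 9*B (O(B) = 9*(2 + B) = 18 + 9*B)
O(G)*(-91) - 78 = (18 + 9*(-6))*(-91) - 78 = (18 - 54)*(-91) - 78 = -36*(-91) - 78 = 3276 - 78 = 3198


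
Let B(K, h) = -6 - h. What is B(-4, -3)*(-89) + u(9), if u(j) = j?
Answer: 276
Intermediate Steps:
B(-4, -3)*(-89) + u(9) = (-6 - 1*(-3))*(-89) + 9 = (-6 + 3)*(-89) + 9 = -3*(-89) + 9 = 267 + 9 = 276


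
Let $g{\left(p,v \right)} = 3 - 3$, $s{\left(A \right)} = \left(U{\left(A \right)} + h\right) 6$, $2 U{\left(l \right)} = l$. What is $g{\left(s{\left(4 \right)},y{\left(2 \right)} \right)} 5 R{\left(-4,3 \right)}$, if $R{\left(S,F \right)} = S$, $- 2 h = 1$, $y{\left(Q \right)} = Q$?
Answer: $0$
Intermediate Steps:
$U{\left(l \right)} = \frac{l}{2}$
$h = - \frac{1}{2}$ ($h = \left(- \frac{1}{2}\right) 1 = - \frac{1}{2} \approx -0.5$)
$s{\left(A \right)} = -3 + 3 A$ ($s{\left(A \right)} = \left(\frac{A}{2} - \frac{1}{2}\right) 6 = \left(- \frac{1}{2} + \frac{A}{2}\right) 6 = -3 + 3 A$)
$g{\left(p,v \right)} = 0$
$g{\left(s{\left(4 \right)},y{\left(2 \right)} \right)} 5 R{\left(-4,3 \right)} = 0 \cdot 5 \left(-4\right) = 0 \left(-4\right) = 0$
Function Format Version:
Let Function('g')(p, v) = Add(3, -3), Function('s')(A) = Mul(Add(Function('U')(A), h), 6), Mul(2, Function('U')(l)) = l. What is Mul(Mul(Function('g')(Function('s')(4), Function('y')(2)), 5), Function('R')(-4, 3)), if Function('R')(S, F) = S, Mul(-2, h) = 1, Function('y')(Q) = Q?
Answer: 0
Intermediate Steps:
Function('U')(l) = Mul(Rational(1, 2), l)
h = Rational(-1, 2) (h = Mul(Rational(-1, 2), 1) = Rational(-1, 2) ≈ -0.50000)
Function('s')(A) = Add(-3, Mul(3, A)) (Function('s')(A) = Mul(Add(Mul(Rational(1, 2), A), Rational(-1, 2)), 6) = Mul(Add(Rational(-1, 2), Mul(Rational(1, 2), A)), 6) = Add(-3, Mul(3, A)))
Function('g')(p, v) = 0
Mul(Mul(Function('g')(Function('s')(4), Function('y')(2)), 5), Function('R')(-4, 3)) = Mul(Mul(0, 5), -4) = Mul(0, -4) = 0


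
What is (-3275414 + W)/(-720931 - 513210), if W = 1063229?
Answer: 2212185/1234141 ≈ 1.7925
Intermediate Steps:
(-3275414 + W)/(-720931 - 513210) = (-3275414 + 1063229)/(-720931 - 513210) = -2212185/(-1234141) = -2212185*(-1/1234141) = 2212185/1234141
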